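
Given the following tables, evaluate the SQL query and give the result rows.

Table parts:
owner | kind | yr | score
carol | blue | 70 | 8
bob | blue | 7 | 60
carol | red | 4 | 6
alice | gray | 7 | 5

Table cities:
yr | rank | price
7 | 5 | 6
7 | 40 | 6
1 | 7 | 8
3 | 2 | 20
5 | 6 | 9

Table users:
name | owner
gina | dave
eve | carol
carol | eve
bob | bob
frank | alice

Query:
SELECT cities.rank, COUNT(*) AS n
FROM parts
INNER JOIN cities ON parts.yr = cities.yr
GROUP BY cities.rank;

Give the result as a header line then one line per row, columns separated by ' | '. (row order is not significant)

== RESULT ==
cities.rank | n
5 | 2
40 | 2

Derivation:
After JOIN cities (4 rows):
parts.owner | parts.kind | parts.yr | parts.score | cities.yr | cities.rank | cities.price
bob | blue | 7 | 60 | 7 | 5 | 6
bob | blue | 7 | 60 | 7 | 40 | 6
alice | gray | 7 | 5 | 7 | 5 | 6
alice | gray | 7 | 5 | 7 | 40 | 6
After GROUP BY (2 rows):
cities.rank | n
5 | 2
40 | 2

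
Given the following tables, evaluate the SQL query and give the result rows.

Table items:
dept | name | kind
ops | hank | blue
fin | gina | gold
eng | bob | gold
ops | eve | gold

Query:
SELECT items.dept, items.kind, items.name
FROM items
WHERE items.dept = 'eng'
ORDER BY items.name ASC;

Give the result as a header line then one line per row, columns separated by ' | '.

After WHERE (1 rows):
items.dept | items.name | items.kind
eng | bob | gold
After SELECT (1 rows):
items.dept | items.kind | items.name
eng | gold | bob
After ORDER BY (1 rows):
items.dept | items.kind | items.name
eng | gold | bob

== RESULT ==
items.dept | items.kind | items.name
eng | gold | bob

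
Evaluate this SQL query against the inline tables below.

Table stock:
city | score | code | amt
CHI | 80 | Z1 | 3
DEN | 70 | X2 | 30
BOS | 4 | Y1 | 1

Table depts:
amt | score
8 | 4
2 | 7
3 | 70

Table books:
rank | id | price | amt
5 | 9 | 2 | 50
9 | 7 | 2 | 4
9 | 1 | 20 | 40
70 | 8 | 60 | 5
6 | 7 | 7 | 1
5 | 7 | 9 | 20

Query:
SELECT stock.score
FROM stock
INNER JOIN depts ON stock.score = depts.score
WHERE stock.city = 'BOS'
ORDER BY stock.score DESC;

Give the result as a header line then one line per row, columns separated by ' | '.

== RESULT ==
stock.score
4

Derivation:
After JOIN depts (2 rows):
stock.city | stock.score | stock.code | stock.amt | depts.amt | depts.score
DEN | 70 | X2 | 30 | 3 | 70
BOS | 4 | Y1 | 1 | 8 | 4
After WHERE (1 rows):
stock.city | stock.score | stock.code | stock.amt | depts.amt | depts.score
BOS | 4 | Y1 | 1 | 8 | 4
After SELECT (1 rows):
stock.score
4
After ORDER BY (1 rows):
stock.score
4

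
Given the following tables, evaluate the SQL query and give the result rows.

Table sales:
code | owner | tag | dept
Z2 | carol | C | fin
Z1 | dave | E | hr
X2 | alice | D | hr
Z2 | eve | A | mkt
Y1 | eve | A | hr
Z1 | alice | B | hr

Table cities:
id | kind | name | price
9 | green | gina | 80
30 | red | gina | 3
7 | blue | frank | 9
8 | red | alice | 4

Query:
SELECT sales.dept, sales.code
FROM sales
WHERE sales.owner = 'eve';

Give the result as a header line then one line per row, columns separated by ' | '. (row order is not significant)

After WHERE (2 rows):
sales.code | sales.owner | sales.tag | sales.dept
Z2 | eve | A | mkt
Y1 | eve | A | hr
After SELECT (2 rows):
sales.dept | sales.code
mkt | Z2
hr | Y1

== RESULT ==
sales.dept | sales.code
mkt | Z2
hr | Y1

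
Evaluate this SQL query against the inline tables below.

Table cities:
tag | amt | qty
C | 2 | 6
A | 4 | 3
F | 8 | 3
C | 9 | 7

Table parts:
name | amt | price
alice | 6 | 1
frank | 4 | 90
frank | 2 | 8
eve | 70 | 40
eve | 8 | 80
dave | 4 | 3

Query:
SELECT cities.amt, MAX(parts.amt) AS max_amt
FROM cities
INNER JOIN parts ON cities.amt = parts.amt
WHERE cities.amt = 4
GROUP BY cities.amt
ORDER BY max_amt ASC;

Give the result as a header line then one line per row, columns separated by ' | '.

== RESULT ==
cities.amt | max_amt
4 | 4

Derivation:
After JOIN parts (4 rows):
cities.tag | cities.amt | cities.qty | parts.name | parts.amt | parts.price
C | 2 | 6 | frank | 2 | 8
A | 4 | 3 | frank | 4 | 90
A | 4 | 3 | dave | 4 | 3
F | 8 | 3 | eve | 8 | 80
After WHERE (2 rows):
cities.tag | cities.amt | cities.qty | parts.name | parts.amt | parts.price
A | 4 | 3 | frank | 4 | 90
A | 4 | 3 | dave | 4 | 3
After GROUP BY (1 rows):
cities.amt | max_amt
4 | 4
After ORDER BY (1 rows):
cities.amt | max_amt
4 | 4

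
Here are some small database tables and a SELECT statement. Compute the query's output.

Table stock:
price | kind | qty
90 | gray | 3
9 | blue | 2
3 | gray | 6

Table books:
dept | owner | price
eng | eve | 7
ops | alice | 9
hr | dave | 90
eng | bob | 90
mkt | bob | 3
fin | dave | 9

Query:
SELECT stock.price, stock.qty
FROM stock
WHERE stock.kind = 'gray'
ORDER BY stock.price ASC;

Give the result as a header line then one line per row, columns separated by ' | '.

== RESULT ==
stock.price | stock.qty
3 | 6
90 | 3

Derivation:
After WHERE (2 rows):
stock.price | stock.kind | stock.qty
90 | gray | 3
3 | gray | 6
After SELECT (2 rows):
stock.price | stock.qty
90 | 3
3 | 6
After ORDER BY (2 rows):
stock.price | stock.qty
3 | 6
90 | 3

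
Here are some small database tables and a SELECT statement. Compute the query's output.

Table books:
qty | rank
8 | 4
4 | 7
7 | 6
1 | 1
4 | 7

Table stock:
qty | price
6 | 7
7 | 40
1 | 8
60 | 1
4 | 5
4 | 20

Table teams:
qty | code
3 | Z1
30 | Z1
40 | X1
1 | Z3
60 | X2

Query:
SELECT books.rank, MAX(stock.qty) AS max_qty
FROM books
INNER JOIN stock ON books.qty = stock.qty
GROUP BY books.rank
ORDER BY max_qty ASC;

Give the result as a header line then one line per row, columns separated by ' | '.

After JOIN stock (6 rows):
books.qty | books.rank | stock.qty | stock.price
4 | 7 | 4 | 5
4 | 7 | 4 | 20
7 | 6 | 7 | 40
1 | 1 | 1 | 8
4 | 7 | 4 | 5
4 | 7 | 4 | 20
After GROUP BY (3 rows):
books.rank | max_qty
7 | 4
6 | 7
1 | 1
After ORDER BY (3 rows):
books.rank | max_qty
1 | 1
7 | 4
6 | 7

== RESULT ==
books.rank | max_qty
1 | 1
7 | 4
6 | 7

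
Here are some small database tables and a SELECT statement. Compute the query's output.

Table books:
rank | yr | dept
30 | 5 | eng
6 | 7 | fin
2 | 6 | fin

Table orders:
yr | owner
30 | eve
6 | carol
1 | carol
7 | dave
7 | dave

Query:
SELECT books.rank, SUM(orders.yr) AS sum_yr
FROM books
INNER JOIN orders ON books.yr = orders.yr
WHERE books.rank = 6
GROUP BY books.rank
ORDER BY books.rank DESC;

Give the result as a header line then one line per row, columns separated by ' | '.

After JOIN orders (3 rows):
books.rank | books.yr | books.dept | orders.yr | orders.owner
6 | 7 | fin | 7 | dave
6 | 7 | fin | 7 | dave
2 | 6 | fin | 6 | carol
After WHERE (2 rows):
books.rank | books.yr | books.dept | orders.yr | orders.owner
6 | 7 | fin | 7 | dave
6 | 7 | fin | 7 | dave
After GROUP BY (1 rows):
books.rank | sum_yr
6 | 14
After ORDER BY (1 rows):
books.rank | sum_yr
6 | 14

== RESULT ==
books.rank | sum_yr
6 | 14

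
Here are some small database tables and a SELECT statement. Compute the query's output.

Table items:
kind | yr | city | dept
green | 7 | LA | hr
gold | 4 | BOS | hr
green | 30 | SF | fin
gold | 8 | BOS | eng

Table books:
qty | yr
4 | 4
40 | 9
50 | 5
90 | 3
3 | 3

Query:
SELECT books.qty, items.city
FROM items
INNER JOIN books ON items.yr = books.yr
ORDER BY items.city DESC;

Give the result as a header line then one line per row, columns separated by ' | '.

After JOIN books (1 rows):
items.kind | items.yr | items.city | items.dept | books.qty | books.yr
gold | 4 | BOS | hr | 4 | 4
After SELECT (1 rows):
books.qty | items.city
4 | BOS
After ORDER BY (1 rows):
books.qty | items.city
4 | BOS

== RESULT ==
books.qty | items.city
4 | BOS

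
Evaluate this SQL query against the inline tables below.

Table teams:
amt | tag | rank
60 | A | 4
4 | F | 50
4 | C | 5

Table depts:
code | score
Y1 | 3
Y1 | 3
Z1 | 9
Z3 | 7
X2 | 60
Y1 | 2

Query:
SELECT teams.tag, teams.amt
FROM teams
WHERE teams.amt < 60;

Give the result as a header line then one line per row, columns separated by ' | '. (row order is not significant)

After WHERE (2 rows):
teams.amt | teams.tag | teams.rank
4 | F | 50
4 | C | 5
After SELECT (2 rows):
teams.tag | teams.amt
F | 4
C | 4

== RESULT ==
teams.tag | teams.amt
F | 4
C | 4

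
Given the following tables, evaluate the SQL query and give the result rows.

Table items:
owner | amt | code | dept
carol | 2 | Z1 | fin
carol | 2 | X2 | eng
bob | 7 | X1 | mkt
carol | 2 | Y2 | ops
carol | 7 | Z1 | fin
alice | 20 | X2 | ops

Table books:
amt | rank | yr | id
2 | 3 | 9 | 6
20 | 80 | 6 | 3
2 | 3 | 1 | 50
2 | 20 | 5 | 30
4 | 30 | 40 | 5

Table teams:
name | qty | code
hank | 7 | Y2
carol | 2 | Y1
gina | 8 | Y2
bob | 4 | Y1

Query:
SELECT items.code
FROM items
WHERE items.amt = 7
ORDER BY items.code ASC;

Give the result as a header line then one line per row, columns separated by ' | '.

== RESULT ==
items.code
X1
Z1

Derivation:
After WHERE (2 rows):
items.owner | items.amt | items.code | items.dept
bob | 7 | X1 | mkt
carol | 7 | Z1 | fin
After SELECT (2 rows):
items.code
X1
Z1
After ORDER BY (2 rows):
items.code
X1
Z1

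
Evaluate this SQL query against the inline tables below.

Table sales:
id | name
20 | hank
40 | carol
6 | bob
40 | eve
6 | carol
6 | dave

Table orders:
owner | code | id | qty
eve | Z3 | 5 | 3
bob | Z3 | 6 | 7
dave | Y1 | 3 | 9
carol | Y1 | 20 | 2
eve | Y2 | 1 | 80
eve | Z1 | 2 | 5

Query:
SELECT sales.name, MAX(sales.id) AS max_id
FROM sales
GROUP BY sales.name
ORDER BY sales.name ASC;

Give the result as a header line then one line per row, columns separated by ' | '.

== RESULT ==
sales.name | max_id
bob | 6
carol | 40
dave | 6
eve | 40
hank | 20

Derivation:
After GROUP BY (5 rows):
sales.name | max_id
hank | 20
carol | 40
bob | 6
eve | 40
dave | 6
After ORDER BY (5 rows):
sales.name | max_id
bob | 6
carol | 40
dave | 6
eve | 40
hank | 20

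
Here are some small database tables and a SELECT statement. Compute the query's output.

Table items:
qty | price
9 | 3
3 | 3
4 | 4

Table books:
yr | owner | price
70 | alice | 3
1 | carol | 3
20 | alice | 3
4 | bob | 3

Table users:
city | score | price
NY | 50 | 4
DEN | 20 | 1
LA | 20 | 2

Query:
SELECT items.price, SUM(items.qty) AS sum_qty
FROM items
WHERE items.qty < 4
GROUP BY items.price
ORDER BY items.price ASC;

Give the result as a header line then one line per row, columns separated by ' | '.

After WHERE (1 rows):
items.qty | items.price
3 | 3
After GROUP BY (1 rows):
items.price | sum_qty
3 | 3
After ORDER BY (1 rows):
items.price | sum_qty
3 | 3

== RESULT ==
items.price | sum_qty
3 | 3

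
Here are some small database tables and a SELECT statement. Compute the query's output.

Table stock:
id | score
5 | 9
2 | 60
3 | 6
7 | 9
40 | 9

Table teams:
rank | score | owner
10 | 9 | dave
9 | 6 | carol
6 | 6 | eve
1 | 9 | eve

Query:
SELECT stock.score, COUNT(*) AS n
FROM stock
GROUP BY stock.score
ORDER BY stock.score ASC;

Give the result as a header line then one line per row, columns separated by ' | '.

== RESULT ==
stock.score | n
6 | 1
9 | 3
60 | 1

Derivation:
After GROUP BY (3 rows):
stock.score | n
9 | 3
60 | 1
6 | 1
After ORDER BY (3 rows):
stock.score | n
6 | 1
9 | 3
60 | 1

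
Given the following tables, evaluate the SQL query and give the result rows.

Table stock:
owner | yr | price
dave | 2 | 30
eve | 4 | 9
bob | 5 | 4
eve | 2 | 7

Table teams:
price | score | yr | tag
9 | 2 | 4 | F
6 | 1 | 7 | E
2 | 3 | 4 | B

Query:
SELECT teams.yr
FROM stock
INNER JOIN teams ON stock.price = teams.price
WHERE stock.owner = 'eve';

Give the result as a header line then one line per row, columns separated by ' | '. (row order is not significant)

After JOIN teams (1 rows):
stock.owner | stock.yr | stock.price | teams.price | teams.score | teams.yr | teams.tag
eve | 4 | 9 | 9 | 2 | 4 | F
After WHERE (1 rows):
stock.owner | stock.yr | stock.price | teams.price | teams.score | teams.yr | teams.tag
eve | 4 | 9 | 9 | 2 | 4 | F
After SELECT (1 rows):
teams.yr
4

== RESULT ==
teams.yr
4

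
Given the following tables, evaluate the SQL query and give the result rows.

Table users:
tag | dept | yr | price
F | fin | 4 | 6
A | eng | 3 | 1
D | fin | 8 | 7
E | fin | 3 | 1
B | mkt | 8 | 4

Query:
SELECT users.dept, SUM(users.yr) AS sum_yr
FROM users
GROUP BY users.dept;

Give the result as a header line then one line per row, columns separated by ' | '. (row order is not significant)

== RESULT ==
users.dept | sum_yr
fin | 15
eng | 3
mkt | 8

Derivation:
After GROUP BY (3 rows):
users.dept | sum_yr
fin | 15
eng | 3
mkt | 8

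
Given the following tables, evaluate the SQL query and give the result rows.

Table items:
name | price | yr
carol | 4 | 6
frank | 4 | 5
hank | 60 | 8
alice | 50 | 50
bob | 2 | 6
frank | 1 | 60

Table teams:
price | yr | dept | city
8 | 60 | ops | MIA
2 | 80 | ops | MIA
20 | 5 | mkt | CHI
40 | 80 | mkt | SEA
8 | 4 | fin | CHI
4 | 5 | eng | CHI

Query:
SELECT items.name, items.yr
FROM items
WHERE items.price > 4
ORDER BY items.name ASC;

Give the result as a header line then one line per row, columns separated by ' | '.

After WHERE (2 rows):
items.name | items.price | items.yr
hank | 60 | 8
alice | 50 | 50
After SELECT (2 rows):
items.name | items.yr
hank | 8
alice | 50
After ORDER BY (2 rows):
items.name | items.yr
alice | 50
hank | 8

== RESULT ==
items.name | items.yr
alice | 50
hank | 8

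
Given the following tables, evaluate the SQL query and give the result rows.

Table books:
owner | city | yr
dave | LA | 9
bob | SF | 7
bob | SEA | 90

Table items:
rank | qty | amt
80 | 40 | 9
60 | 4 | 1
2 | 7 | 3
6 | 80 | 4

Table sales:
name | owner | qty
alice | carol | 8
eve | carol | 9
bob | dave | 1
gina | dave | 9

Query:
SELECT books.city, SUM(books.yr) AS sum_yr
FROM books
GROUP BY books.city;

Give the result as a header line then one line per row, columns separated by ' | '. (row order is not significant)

== RESULT ==
books.city | sum_yr
LA | 9
SF | 7
SEA | 90

Derivation:
After GROUP BY (3 rows):
books.city | sum_yr
LA | 9
SF | 7
SEA | 90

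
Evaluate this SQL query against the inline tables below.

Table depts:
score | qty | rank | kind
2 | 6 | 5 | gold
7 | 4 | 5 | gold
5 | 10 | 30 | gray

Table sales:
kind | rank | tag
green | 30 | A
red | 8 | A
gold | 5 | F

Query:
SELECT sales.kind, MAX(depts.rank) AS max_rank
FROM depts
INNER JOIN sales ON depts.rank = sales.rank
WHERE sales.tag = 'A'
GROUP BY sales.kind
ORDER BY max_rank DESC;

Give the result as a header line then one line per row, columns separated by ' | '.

== RESULT ==
sales.kind | max_rank
green | 30

Derivation:
After JOIN sales (3 rows):
depts.score | depts.qty | depts.rank | depts.kind | sales.kind | sales.rank | sales.tag
2 | 6 | 5 | gold | gold | 5 | F
7 | 4 | 5 | gold | gold | 5 | F
5 | 10 | 30 | gray | green | 30 | A
After WHERE (1 rows):
depts.score | depts.qty | depts.rank | depts.kind | sales.kind | sales.rank | sales.tag
5 | 10 | 30 | gray | green | 30 | A
After GROUP BY (1 rows):
sales.kind | max_rank
green | 30
After ORDER BY (1 rows):
sales.kind | max_rank
green | 30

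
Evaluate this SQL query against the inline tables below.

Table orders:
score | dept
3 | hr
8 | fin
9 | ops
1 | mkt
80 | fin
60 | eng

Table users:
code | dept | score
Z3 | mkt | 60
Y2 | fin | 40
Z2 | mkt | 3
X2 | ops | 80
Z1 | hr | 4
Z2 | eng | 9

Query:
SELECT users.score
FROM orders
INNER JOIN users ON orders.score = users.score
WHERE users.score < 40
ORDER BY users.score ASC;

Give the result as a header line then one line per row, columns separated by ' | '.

== RESULT ==
users.score
3
9

Derivation:
After JOIN users (4 rows):
orders.score | orders.dept | users.code | users.dept | users.score
3 | hr | Z2 | mkt | 3
9 | ops | Z2 | eng | 9
80 | fin | X2 | ops | 80
60 | eng | Z3 | mkt | 60
After WHERE (2 rows):
orders.score | orders.dept | users.code | users.dept | users.score
3 | hr | Z2 | mkt | 3
9 | ops | Z2 | eng | 9
After SELECT (2 rows):
users.score
3
9
After ORDER BY (2 rows):
users.score
3
9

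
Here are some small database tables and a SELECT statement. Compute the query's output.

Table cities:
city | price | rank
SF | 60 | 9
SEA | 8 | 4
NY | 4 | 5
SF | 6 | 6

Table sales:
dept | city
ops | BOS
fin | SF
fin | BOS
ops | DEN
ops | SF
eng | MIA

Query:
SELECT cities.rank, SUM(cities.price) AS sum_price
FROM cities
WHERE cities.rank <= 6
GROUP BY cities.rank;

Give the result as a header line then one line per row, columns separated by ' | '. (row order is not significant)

After WHERE (3 rows):
cities.city | cities.price | cities.rank
SEA | 8 | 4
NY | 4 | 5
SF | 6 | 6
After GROUP BY (3 rows):
cities.rank | sum_price
4 | 8
5 | 4
6 | 6

== RESULT ==
cities.rank | sum_price
4 | 8
5 | 4
6 | 6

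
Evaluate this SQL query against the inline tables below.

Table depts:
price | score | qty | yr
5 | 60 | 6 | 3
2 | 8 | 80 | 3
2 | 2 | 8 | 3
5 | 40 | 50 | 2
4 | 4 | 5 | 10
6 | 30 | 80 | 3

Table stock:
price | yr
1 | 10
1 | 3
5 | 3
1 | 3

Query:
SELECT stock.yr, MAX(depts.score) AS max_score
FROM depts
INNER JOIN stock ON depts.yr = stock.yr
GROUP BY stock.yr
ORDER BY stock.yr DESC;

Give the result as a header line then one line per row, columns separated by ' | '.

After JOIN stock (13 rows):
depts.price | depts.score | depts.qty | depts.yr | stock.price | stock.yr
5 | 60 | 6 | 3 | 1 | 3
5 | 60 | 6 | 3 | 5 | 3
5 | 60 | 6 | 3 | 1 | 3
2 | 8 | 80 | 3 | 1 | 3
2 | 8 | 80 | 3 | 5 | 3
2 | 8 | 80 | 3 | 1 | 3
2 | 2 | 8 | 3 | 1 | 3
2 | 2 | 8 | 3 | 5 | 3
2 | 2 | 8 | 3 | 1 | 3
4 | 4 | 5 | 10 | 1 | 10
6 | 30 | 80 | 3 | 1 | 3
6 | 30 | 80 | 3 | 5 | 3
6 | 30 | 80 | 3 | 1 | 3
After GROUP BY (2 rows):
stock.yr | max_score
3 | 60
10 | 4
After ORDER BY (2 rows):
stock.yr | max_score
10 | 4
3 | 60

== RESULT ==
stock.yr | max_score
10 | 4
3 | 60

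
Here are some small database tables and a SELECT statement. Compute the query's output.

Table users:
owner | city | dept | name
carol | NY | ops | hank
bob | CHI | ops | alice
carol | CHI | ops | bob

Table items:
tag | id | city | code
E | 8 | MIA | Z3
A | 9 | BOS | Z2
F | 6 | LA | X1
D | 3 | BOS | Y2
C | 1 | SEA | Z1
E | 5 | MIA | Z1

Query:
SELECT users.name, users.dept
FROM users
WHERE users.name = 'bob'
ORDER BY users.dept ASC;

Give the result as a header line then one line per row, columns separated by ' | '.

== RESULT ==
users.name | users.dept
bob | ops

Derivation:
After WHERE (1 rows):
users.owner | users.city | users.dept | users.name
carol | CHI | ops | bob
After SELECT (1 rows):
users.name | users.dept
bob | ops
After ORDER BY (1 rows):
users.name | users.dept
bob | ops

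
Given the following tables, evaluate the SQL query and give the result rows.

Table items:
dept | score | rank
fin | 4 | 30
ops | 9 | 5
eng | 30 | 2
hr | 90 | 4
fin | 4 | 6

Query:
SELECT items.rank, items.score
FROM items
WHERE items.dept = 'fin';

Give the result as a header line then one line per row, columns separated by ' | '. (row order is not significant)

After WHERE (2 rows):
items.dept | items.score | items.rank
fin | 4 | 30
fin | 4 | 6
After SELECT (2 rows):
items.rank | items.score
30 | 4
6 | 4

== RESULT ==
items.rank | items.score
30 | 4
6 | 4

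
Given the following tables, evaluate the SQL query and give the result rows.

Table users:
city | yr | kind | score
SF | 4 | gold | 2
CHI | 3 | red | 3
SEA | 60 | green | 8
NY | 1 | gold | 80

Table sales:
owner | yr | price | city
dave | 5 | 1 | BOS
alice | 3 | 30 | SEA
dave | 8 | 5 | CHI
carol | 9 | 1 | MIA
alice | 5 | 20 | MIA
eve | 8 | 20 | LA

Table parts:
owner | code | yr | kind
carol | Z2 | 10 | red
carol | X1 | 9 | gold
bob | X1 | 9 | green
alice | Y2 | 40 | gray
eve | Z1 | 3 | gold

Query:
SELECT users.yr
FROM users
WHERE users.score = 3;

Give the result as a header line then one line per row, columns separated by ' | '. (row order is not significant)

== RESULT ==
users.yr
3

Derivation:
After WHERE (1 rows):
users.city | users.yr | users.kind | users.score
CHI | 3 | red | 3
After SELECT (1 rows):
users.yr
3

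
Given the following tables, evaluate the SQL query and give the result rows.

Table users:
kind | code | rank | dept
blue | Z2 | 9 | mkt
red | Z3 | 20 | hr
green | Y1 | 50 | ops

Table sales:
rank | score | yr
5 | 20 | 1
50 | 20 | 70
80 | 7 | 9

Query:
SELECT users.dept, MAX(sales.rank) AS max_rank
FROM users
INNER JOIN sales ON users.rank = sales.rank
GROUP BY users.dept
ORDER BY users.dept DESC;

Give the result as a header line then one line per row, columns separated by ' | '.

== RESULT ==
users.dept | max_rank
ops | 50

Derivation:
After JOIN sales (1 rows):
users.kind | users.code | users.rank | users.dept | sales.rank | sales.score | sales.yr
green | Y1 | 50 | ops | 50 | 20 | 70
After GROUP BY (1 rows):
users.dept | max_rank
ops | 50
After ORDER BY (1 rows):
users.dept | max_rank
ops | 50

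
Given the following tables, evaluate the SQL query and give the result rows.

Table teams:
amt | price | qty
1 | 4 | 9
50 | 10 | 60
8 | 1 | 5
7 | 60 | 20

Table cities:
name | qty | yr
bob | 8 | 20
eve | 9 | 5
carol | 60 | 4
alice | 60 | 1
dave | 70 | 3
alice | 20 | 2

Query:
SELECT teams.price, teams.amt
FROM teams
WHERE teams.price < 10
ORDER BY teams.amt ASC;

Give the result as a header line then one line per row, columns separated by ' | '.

After WHERE (2 rows):
teams.amt | teams.price | teams.qty
1 | 4 | 9
8 | 1 | 5
After SELECT (2 rows):
teams.price | teams.amt
4 | 1
1 | 8
After ORDER BY (2 rows):
teams.price | teams.amt
4 | 1
1 | 8

== RESULT ==
teams.price | teams.amt
4 | 1
1 | 8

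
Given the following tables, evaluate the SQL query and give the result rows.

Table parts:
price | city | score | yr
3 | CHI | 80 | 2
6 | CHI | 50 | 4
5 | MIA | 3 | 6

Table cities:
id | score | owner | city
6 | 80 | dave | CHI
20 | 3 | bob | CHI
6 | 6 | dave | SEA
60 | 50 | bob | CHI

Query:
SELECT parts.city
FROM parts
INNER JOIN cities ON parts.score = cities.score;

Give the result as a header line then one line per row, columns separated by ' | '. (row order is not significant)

After JOIN cities (3 rows):
parts.price | parts.city | parts.score | parts.yr | cities.id | cities.score | cities.owner | cities.city
3 | CHI | 80 | 2 | 6 | 80 | dave | CHI
6 | CHI | 50 | 4 | 60 | 50 | bob | CHI
5 | MIA | 3 | 6 | 20 | 3 | bob | CHI
After SELECT (3 rows):
parts.city
CHI
CHI
MIA

== RESULT ==
parts.city
CHI
CHI
MIA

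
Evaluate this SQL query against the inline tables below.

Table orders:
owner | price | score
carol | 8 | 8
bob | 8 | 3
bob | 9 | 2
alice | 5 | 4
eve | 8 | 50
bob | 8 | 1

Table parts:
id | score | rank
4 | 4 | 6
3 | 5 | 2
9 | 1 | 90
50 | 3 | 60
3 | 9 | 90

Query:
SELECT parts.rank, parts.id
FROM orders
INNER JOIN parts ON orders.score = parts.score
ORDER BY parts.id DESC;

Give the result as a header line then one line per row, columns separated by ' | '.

== RESULT ==
parts.rank | parts.id
60 | 50
90 | 9
6 | 4

Derivation:
After JOIN parts (3 rows):
orders.owner | orders.price | orders.score | parts.id | parts.score | parts.rank
bob | 8 | 3 | 50 | 3 | 60
alice | 5 | 4 | 4 | 4 | 6
bob | 8 | 1 | 9 | 1 | 90
After SELECT (3 rows):
parts.rank | parts.id
60 | 50
6 | 4
90 | 9
After ORDER BY (3 rows):
parts.rank | parts.id
60 | 50
90 | 9
6 | 4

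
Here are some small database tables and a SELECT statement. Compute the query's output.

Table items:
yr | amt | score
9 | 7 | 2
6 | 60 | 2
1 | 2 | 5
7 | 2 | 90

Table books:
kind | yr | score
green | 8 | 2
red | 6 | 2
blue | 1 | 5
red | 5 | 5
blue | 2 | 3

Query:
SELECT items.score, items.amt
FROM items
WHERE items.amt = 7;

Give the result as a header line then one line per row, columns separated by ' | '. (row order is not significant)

After WHERE (1 rows):
items.yr | items.amt | items.score
9 | 7 | 2
After SELECT (1 rows):
items.score | items.amt
2 | 7

== RESULT ==
items.score | items.amt
2 | 7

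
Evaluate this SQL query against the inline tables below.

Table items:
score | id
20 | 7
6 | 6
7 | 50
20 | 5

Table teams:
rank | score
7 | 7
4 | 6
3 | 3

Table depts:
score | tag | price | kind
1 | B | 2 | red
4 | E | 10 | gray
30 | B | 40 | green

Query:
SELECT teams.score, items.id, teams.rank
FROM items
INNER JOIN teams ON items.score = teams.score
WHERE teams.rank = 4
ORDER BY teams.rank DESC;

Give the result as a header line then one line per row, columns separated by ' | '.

After JOIN teams (2 rows):
items.score | items.id | teams.rank | teams.score
6 | 6 | 4 | 6
7 | 50 | 7 | 7
After WHERE (1 rows):
items.score | items.id | teams.rank | teams.score
6 | 6 | 4 | 6
After SELECT (1 rows):
teams.score | items.id | teams.rank
6 | 6 | 4
After ORDER BY (1 rows):
teams.score | items.id | teams.rank
6 | 6 | 4

== RESULT ==
teams.score | items.id | teams.rank
6 | 6 | 4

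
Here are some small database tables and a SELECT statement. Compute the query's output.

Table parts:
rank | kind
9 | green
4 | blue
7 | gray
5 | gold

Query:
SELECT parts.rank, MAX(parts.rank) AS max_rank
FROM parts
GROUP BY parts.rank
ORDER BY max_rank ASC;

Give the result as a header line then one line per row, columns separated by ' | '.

== RESULT ==
parts.rank | max_rank
4 | 4
5 | 5
7 | 7
9 | 9

Derivation:
After GROUP BY (4 rows):
parts.rank | max_rank
9 | 9
4 | 4
7 | 7
5 | 5
After ORDER BY (4 rows):
parts.rank | max_rank
4 | 4
5 | 5
7 | 7
9 | 9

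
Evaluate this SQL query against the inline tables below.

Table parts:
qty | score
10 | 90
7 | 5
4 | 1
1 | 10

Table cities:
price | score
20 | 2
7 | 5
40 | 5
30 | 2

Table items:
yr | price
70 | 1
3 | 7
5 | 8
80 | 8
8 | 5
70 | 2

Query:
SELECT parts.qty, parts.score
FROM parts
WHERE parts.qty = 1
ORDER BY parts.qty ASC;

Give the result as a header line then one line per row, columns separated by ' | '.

== RESULT ==
parts.qty | parts.score
1 | 10

Derivation:
After WHERE (1 rows):
parts.qty | parts.score
1 | 10
After SELECT (1 rows):
parts.qty | parts.score
1 | 10
After ORDER BY (1 rows):
parts.qty | parts.score
1 | 10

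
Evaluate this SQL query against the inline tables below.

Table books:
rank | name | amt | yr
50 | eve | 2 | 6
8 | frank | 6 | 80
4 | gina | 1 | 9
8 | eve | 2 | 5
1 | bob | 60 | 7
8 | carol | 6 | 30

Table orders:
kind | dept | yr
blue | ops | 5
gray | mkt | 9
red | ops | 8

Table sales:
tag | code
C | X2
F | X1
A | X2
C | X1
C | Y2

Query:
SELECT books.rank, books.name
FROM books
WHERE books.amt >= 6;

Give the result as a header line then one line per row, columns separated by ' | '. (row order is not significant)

== RESULT ==
books.rank | books.name
8 | frank
1 | bob
8 | carol

Derivation:
After WHERE (3 rows):
books.rank | books.name | books.amt | books.yr
8 | frank | 6 | 80
1 | bob | 60 | 7
8 | carol | 6 | 30
After SELECT (3 rows):
books.rank | books.name
8 | frank
1 | bob
8 | carol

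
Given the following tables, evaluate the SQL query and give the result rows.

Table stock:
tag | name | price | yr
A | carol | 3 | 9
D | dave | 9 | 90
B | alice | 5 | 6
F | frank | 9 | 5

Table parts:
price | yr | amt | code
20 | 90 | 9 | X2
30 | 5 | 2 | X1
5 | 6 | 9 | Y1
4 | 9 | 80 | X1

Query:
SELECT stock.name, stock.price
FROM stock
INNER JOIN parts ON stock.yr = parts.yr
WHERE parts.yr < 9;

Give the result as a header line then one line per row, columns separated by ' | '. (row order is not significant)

== RESULT ==
stock.name | stock.price
alice | 5
frank | 9

Derivation:
After JOIN parts (4 rows):
stock.tag | stock.name | stock.price | stock.yr | parts.price | parts.yr | parts.amt | parts.code
A | carol | 3 | 9 | 4 | 9 | 80 | X1
D | dave | 9 | 90 | 20 | 90 | 9 | X2
B | alice | 5 | 6 | 5 | 6 | 9 | Y1
F | frank | 9 | 5 | 30 | 5 | 2 | X1
After WHERE (2 rows):
stock.tag | stock.name | stock.price | stock.yr | parts.price | parts.yr | parts.amt | parts.code
B | alice | 5 | 6 | 5 | 6 | 9 | Y1
F | frank | 9 | 5 | 30 | 5 | 2 | X1
After SELECT (2 rows):
stock.name | stock.price
alice | 5
frank | 9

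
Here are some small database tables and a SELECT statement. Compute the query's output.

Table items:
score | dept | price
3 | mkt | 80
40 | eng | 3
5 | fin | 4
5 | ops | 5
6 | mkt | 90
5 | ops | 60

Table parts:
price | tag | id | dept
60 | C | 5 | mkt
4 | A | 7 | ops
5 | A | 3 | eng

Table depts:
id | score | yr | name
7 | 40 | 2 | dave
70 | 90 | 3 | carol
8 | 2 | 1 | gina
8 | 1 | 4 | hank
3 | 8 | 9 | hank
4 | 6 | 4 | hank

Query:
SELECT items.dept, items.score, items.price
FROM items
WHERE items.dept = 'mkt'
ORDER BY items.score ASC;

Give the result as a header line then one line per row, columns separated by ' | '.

== RESULT ==
items.dept | items.score | items.price
mkt | 3 | 80
mkt | 6 | 90

Derivation:
After WHERE (2 rows):
items.score | items.dept | items.price
3 | mkt | 80
6 | mkt | 90
After SELECT (2 rows):
items.dept | items.score | items.price
mkt | 3 | 80
mkt | 6 | 90
After ORDER BY (2 rows):
items.dept | items.score | items.price
mkt | 3 | 80
mkt | 6 | 90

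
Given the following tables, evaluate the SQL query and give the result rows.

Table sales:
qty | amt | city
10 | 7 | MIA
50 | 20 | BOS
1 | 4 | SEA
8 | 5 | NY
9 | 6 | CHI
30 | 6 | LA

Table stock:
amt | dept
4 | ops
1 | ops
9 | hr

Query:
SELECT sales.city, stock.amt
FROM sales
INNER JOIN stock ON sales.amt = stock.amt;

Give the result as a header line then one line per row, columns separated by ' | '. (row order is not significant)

After JOIN stock (1 rows):
sales.qty | sales.amt | sales.city | stock.amt | stock.dept
1 | 4 | SEA | 4 | ops
After SELECT (1 rows):
sales.city | stock.amt
SEA | 4

== RESULT ==
sales.city | stock.amt
SEA | 4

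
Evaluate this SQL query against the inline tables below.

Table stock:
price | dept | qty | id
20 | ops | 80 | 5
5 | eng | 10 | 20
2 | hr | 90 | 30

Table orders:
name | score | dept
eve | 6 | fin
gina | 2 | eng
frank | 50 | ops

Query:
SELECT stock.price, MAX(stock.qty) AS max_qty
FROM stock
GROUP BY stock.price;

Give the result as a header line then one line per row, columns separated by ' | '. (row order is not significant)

== RESULT ==
stock.price | max_qty
20 | 80
5 | 10
2 | 90

Derivation:
After GROUP BY (3 rows):
stock.price | max_qty
20 | 80
5 | 10
2 | 90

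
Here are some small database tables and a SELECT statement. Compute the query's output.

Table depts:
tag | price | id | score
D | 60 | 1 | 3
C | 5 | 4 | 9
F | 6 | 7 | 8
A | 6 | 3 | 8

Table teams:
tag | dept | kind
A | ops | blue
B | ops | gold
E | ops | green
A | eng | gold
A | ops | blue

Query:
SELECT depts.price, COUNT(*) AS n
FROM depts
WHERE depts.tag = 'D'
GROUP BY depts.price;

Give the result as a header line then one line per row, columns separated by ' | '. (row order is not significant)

After WHERE (1 rows):
depts.tag | depts.price | depts.id | depts.score
D | 60 | 1 | 3
After GROUP BY (1 rows):
depts.price | n
60 | 1

== RESULT ==
depts.price | n
60 | 1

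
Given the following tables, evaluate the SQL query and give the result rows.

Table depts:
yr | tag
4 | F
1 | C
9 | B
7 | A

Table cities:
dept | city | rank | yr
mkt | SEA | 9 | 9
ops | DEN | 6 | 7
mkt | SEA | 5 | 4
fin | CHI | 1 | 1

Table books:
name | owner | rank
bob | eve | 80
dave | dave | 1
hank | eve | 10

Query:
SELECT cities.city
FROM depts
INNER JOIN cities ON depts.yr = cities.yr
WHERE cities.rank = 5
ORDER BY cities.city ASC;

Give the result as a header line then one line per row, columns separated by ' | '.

== RESULT ==
cities.city
SEA

Derivation:
After JOIN cities (4 rows):
depts.yr | depts.tag | cities.dept | cities.city | cities.rank | cities.yr
4 | F | mkt | SEA | 5 | 4
1 | C | fin | CHI | 1 | 1
9 | B | mkt | SEA | 9 | 9
7 | A | ops | DEN | 6 | 7
After WHERE (1 rows):
depts.yr | depts.tag | cities.dept | cities.city | cities.rank | cities.yr
4 | F | mkt | SEA | 5 | 4
After SELECT (1 rows):
cities.city
SEA
After ORDER BY (1 rows):
cities.city
SEA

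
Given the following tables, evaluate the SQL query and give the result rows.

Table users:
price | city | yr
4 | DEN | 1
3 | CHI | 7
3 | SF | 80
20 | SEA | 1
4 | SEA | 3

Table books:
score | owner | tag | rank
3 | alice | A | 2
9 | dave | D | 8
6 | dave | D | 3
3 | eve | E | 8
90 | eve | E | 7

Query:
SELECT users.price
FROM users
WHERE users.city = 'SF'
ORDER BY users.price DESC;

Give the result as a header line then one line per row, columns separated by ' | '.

After WHERE (1 rows):
users.price | users.city | users.yr
3 | SF | 80
After SELECT (1 rows):
users.price
3
After ORDER BY (1 rows):
users.price
3

== RESULT ==
users.price
3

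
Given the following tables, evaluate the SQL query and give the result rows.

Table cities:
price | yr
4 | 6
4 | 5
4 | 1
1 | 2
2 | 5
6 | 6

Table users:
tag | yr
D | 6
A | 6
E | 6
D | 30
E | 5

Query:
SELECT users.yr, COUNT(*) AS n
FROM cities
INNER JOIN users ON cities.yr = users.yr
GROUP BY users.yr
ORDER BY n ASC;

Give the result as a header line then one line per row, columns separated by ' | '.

== RESULT ==
users.yr | n
5 | 2
6 | 6

Derivation:
After JOIN users (8 rows):
cities.price | cities.yr | users.tag | users.yr
4 | 6 | D | 6
4 | 6 | A | 6
4 | 6 | E | 6
4 | 5 | E | 5
2 | 5 | E | 5
6 | 6 | D | 6
6 | 6 | A | 6
6 | 6 | E | 6
After GROUP BY (2 rows):
users.yr | n
6 | 6
5 | 2
After ORDER BY (2 rows):
users.yr | n
5 | 2
6 | 6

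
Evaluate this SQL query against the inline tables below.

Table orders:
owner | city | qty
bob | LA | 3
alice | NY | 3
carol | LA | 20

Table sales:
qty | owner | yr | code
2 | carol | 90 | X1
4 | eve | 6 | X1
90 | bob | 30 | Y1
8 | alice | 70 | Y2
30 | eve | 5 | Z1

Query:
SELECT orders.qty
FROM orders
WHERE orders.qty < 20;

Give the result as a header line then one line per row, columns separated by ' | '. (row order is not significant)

After WHERE (2 rows):
orders.owner | orders.city | orders.qty
bob | LA | 3
alice | NY | 3
After SELECT (2 rows):
orders.qty
3
3

== RESULT ==
orders.qty
3
3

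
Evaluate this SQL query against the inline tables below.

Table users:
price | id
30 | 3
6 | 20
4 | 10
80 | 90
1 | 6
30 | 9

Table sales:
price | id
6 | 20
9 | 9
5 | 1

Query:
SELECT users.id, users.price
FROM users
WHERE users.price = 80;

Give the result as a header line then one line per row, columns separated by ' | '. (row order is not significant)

After WHERE (1 rows):
users.price | users.id
80 | 90
After SELECT (1 rows):
users.id | users.price
90 | 80

== RESULT ==
users.id | users.price
90 | 80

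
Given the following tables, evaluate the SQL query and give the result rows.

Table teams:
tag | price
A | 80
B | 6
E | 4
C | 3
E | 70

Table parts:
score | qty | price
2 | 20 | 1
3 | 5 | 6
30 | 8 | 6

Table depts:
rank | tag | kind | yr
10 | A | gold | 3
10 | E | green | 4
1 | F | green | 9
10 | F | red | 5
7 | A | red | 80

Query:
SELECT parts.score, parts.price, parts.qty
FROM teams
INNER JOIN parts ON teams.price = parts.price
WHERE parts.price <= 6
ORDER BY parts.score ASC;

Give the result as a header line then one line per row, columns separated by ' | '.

After JOIN parts (2 rows):
teams.tag | teams.price | parts.score | parts.qty | parts.price
B | 6 | 3 | 5 | 6
B | 6 | 30 | 8 | 6
After WHERE (2 rows):
teams.tag | teams.price | parts.score | parts.qty | parts.price
B | 6 | 3 | 5 | 6
B | 6 | 30 | 8 | 6
After SELECT (2 rows):
parts.score | parts.price | parts.qty
3 | 6 | 5
30 | 6 | 8
After ORDER BY (2 rows):
parts.score | parts.price | parts.qty
3 | 6 | 5
30 | 6 | 8

== RESULT ==
parts.score | parts.price | parts.qty
3 | 6 | 5
30 | 6 | 8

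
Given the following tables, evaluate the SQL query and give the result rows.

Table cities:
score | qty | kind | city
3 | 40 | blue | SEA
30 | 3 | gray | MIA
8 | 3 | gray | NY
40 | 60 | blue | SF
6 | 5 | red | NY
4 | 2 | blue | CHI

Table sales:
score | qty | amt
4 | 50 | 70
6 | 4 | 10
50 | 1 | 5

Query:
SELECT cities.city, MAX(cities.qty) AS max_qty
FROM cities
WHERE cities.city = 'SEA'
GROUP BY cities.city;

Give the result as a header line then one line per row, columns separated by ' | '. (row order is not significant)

== RESULT ==
cities.city | max_qty
SEA | 40

Derivation:
After WHERE (1 rows):
cities.score | cities.qty | cities.kind | cities.city
3 | 40 | blue | SEA
After GROUP BY (1 rows):
cities.city | max_qty
SEA | 40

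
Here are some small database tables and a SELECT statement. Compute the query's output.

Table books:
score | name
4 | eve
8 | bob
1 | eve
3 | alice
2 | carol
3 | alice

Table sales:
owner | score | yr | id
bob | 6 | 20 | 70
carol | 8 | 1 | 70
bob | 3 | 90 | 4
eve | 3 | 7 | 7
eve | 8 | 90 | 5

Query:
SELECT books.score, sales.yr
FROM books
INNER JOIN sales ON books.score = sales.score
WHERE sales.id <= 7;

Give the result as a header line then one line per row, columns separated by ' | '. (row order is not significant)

== RESULT ==
books.score | sales.yr
8 | 90
3 | 90
3 | 7
3 | 90
3 | 7

Derivation:
After JOIN sales (6 rows):
books.score | books.name | sales.owner | sales.score | sales.yr | sales.id
8 | bob | carol | 8 | 1 | 70
8 | bob | eve | 8 | 90 | 5
3 | alice | bob | 3 | 90 | 4
3 | alice | eve | 3 | 7 | 7
3 | alice | bob | 3 | 90 | 4
3 | alice | eve | 3 | 7 | 7
After WHERE (5 rows):
books.score | books.name | sales.owner | sales.score | sales.yr | sales.id
8 | bob | eve | 8 | 90 | 5
3 | alice | bob | 3 | 90 | 4
3 | alice | eve | 3 | 7 | 7
3 | alice | bob | 3 | 90 | 4
3 | alice | eve | 3 | 7 | 7
After SELECT (5 rows):
books.score | sales.yr
8 | 90
3 | 90
3 | 7
3 | 90
3 | 7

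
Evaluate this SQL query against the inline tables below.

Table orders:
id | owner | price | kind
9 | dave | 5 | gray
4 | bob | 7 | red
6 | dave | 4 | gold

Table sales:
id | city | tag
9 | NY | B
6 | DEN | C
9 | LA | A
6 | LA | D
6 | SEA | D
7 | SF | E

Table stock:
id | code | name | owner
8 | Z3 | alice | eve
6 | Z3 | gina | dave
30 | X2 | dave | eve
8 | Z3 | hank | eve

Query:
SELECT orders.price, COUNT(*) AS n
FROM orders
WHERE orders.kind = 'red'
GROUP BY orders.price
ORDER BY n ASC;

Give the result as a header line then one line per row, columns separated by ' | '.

After WHERE (1 rows):
orders.id | orders.owner | orders.price | orders.kind
4 | bob | 7 | red
After GROUP BY (1 rows):
orders.price | n
7 | 1
After ORDER BY (1 rows):
orders.price | n
7 | 1

== RESULT ==
orders.price | n
7 | 1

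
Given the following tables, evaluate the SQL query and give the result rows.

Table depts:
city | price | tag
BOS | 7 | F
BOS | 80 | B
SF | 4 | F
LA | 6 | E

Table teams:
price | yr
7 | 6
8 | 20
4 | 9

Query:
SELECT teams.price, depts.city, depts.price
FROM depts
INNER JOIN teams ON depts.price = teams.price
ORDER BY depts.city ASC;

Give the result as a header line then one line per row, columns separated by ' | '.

After JOIN teams (2 rows):
depts.city | depts.price | depts.tag | teams.price | teams.yr
BOS | 7 | F | 7 | 6
SF | 4 | F | 4 | 9
After SELECT (2 rows):
teams.price | depts.city | depts.price
7 | BOS | 7
4 | SF | 4
After ORDER BY (2 rows):
teams.price | depts.city | depts.price
7 | BOS | 7
4 | SF | 4

== RESULT ==
teams.price | depts.city | depts.price
7 | BOS | 7
4 | SF | 4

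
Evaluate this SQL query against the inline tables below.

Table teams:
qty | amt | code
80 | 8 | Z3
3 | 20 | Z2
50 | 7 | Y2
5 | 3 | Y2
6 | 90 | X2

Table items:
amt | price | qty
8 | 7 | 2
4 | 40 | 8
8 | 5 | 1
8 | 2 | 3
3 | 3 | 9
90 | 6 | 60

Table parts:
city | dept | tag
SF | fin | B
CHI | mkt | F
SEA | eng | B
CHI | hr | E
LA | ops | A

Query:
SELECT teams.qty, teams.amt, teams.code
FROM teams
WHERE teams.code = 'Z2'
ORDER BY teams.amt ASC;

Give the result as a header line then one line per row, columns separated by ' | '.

After WHERE (1 rows):
teams.qty | teams.amt | teams.code
3 | 20 | Z2
After SELECT (1 rows):
teams.qty | teams.amt | teams.code
3 | 20 | Z2
After ORDER BY (1 rows):
teams.qty | teams.amt | teams.code
3 | 20 | Z2

== RESULT ==
teams.qty | teams.amt | teams.code
3 | 20 | Z2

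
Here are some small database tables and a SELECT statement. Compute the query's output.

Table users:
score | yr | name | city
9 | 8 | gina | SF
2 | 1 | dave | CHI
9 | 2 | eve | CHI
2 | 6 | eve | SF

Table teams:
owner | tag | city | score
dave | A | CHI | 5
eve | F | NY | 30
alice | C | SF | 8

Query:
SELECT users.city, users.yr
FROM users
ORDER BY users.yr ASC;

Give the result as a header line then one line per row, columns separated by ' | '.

After SELECT (4 rows):
users.city | users.yr
SF | 8
CHI | 1
CHI | 2
SF | 6
After ORDER BY (4 rows):
users.city | users.yr
CHI | 1
CHI | 2
SF | 6
SF | 8

== RESULT ==
users.city | users.yr
CHI | 1
CHI | 2
SF | 6
SF | 8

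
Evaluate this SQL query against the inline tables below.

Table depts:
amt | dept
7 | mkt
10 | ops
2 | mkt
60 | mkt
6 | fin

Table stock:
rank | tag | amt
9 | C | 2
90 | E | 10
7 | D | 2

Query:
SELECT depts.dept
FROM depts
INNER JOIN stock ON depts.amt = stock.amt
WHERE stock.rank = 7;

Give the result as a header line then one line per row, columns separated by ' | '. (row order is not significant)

After JOIN stock (3 rows):
depts.amt | depts.dept | stock.rank | stock.tag | stock.amt
10 | ops | 90 | E | 10
2 | mkt | 9 | C | 2
2 | mkt | 7 | D | 2
After WHERE (1 rows):
depts.amt | depts.dept | stock.rank | stock.tag | stock.amt
2 | mkt | 7 | D | 2
After SELECT (1 rows):
depts.dept
mkt

== RESULT ==
depts.dept
mkt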